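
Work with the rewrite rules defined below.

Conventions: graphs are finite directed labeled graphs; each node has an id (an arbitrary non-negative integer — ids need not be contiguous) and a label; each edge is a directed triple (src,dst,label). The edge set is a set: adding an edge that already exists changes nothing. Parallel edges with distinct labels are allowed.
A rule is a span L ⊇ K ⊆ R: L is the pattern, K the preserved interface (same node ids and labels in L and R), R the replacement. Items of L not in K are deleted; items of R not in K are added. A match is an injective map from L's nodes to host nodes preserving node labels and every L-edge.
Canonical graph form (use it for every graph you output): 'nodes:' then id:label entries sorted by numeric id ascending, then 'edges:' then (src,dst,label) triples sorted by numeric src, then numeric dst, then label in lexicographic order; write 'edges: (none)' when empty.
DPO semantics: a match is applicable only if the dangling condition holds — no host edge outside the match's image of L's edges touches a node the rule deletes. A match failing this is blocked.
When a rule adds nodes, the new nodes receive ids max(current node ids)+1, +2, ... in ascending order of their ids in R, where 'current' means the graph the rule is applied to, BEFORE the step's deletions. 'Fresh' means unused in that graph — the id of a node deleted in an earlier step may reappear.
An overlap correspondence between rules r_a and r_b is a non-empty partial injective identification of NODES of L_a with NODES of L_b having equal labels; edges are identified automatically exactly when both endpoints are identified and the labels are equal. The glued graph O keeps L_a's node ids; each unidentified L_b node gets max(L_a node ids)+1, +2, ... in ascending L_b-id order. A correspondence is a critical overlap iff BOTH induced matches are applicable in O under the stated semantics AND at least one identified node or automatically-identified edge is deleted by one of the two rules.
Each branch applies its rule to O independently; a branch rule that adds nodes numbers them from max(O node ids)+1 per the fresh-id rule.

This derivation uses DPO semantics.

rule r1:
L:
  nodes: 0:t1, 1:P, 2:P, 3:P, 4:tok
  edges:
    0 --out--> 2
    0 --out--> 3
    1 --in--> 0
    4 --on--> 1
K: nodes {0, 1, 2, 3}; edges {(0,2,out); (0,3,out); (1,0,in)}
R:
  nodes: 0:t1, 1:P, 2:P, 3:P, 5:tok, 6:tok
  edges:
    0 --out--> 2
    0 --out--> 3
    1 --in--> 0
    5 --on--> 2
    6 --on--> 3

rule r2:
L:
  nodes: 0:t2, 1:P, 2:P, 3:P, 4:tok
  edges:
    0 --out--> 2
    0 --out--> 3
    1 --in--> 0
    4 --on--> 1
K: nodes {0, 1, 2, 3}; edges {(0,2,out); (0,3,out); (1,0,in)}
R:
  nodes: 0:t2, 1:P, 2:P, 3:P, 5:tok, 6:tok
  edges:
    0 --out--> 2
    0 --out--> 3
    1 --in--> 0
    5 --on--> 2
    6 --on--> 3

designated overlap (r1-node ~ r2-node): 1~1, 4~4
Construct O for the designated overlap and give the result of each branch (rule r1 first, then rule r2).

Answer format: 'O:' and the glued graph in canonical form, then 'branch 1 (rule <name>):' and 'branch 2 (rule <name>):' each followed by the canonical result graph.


O:
nodes: 0:t1, 1:P, 2:P, 3:P, 4:tok, 5:t2, 6:P, 7:P
edges: (0,2,out); (0,3,out); (1,0,in); (1,5,in); (4,1,on); (5,6,out); (5,7,out)
branch 1 (rule r1):
nodes: 0:t1, 1:P, 2:P, 3:P, 5:t2, 6:P, 7:P, 8:tok, 9:tok
edges: (0,2,out); (0,3,out); (1,0,in); (1,5,in); (5,6,out); (5,7,out); (8,2,on); (9,3,on)
branch 2 (rule r2):
nodes: 0:t1, 1:P, 2:P, 3:P, 5:t2, 6:P, 7:P, 8:tok, 9:tok
edges: (0,2,out); (0,3,out); (1,0,in); (1,5,in); (5,6,out); (5,7,out); (8,6,on); (9,7,on)


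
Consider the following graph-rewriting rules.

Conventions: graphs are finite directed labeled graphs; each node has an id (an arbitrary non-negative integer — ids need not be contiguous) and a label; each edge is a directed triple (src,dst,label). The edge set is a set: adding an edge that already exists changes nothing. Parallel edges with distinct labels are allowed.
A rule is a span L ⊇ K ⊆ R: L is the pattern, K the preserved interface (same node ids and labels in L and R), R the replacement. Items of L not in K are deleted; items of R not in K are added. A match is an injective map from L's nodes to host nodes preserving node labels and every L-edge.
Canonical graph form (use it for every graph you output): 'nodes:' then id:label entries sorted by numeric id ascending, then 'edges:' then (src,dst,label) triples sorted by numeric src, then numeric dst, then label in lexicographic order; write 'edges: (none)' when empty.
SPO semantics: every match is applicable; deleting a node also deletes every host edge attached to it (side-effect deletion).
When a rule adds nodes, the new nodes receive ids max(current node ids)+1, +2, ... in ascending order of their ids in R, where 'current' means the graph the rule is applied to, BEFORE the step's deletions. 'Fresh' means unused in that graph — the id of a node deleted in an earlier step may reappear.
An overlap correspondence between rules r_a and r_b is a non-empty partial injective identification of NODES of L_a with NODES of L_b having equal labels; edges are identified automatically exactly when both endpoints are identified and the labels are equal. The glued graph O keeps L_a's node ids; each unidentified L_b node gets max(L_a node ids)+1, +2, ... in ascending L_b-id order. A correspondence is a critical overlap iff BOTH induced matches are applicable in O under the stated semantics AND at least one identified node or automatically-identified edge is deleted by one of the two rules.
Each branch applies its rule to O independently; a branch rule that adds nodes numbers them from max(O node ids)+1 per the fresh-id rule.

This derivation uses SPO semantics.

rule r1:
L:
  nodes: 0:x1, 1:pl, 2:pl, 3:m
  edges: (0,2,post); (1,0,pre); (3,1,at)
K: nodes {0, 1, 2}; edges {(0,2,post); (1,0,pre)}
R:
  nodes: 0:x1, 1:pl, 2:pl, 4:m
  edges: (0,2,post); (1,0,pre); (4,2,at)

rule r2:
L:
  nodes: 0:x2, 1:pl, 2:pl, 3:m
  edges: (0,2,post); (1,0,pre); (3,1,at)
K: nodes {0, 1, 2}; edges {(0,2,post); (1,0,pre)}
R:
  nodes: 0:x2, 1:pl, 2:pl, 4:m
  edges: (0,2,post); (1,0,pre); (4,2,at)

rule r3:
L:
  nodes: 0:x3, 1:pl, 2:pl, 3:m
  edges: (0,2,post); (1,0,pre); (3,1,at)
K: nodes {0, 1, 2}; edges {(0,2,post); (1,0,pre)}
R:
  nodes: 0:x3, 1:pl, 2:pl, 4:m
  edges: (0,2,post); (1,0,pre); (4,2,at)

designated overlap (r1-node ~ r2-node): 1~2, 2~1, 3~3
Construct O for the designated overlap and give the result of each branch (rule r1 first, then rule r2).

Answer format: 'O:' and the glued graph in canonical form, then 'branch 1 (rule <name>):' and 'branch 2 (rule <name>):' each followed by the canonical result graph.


O:
nodes: 0:x1, 1:pl, 2:pl, 3:m, 4:x2
edges: (0,2,post); (1,0,pre); (2,4,pre); (3,1,at); (3,2,at); (4,1,post)
branch 1 (rule r1):
nodes: 0:x1, 1:pl, 2:pl, 4:x2, 5:m
edges: (0,2,post); (1,0,pre); (2,4,pre); (4,1,post); (5,2,at)
branch 2 (rule r2):
nodes: 0:x1, 1:pl, 2:pl, 4:x2, 5:m
edges: (0,2,post); (1,0,pre); (2,4,pre); (4,1,post); (5,1,at)


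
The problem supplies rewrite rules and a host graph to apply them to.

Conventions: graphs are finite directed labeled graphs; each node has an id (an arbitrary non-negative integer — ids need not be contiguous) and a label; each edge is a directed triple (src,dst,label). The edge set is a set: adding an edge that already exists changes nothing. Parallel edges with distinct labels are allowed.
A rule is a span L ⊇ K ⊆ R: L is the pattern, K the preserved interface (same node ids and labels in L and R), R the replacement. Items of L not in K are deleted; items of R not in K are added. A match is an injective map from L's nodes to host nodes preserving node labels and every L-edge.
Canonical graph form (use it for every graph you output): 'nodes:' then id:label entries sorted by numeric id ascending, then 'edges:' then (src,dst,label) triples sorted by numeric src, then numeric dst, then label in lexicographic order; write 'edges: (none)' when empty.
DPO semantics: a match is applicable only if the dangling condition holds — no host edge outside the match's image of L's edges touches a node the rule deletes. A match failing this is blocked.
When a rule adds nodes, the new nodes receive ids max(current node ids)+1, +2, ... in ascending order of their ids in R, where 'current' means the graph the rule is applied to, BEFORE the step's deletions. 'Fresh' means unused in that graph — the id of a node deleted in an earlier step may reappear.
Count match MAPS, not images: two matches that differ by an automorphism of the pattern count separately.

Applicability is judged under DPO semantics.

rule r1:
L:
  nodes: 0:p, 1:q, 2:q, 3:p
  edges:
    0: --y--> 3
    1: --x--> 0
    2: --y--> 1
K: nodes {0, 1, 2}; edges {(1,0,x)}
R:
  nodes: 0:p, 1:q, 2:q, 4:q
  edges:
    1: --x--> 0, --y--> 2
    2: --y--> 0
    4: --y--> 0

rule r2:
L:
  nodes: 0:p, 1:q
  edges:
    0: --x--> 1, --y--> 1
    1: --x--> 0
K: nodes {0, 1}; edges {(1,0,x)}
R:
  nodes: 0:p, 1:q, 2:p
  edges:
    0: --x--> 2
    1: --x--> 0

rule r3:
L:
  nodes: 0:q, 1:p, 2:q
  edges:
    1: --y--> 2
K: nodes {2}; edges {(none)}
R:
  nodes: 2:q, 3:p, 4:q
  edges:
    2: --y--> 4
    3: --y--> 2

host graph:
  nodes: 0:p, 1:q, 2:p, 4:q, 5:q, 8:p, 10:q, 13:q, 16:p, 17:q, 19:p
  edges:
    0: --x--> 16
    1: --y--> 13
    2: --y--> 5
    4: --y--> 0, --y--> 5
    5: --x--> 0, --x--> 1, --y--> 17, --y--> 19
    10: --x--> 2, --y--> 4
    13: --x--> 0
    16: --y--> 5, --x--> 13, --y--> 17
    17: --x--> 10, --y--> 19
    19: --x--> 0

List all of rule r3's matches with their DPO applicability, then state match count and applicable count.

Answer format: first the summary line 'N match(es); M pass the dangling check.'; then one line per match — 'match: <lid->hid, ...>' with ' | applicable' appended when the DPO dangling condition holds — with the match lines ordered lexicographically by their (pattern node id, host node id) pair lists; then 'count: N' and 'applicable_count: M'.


15 match(es); 0 pass the dangling check.
match: 0->1, 1->2, 2->5
match: 0->1, 1->16, 2->5
match: 0->1, 1->16, 2->17
match: 0->4, 1->2, 2->5
match: 0->4, 1->16, 2->5
match: 0->4, 1->16, 2->17
match: 0->5, 1->16, 2->17
match: 0->10, 1->2, 2->5
match: 0->10, 1->16, 2->5
match: 0->10, 1->16, 2->17
match: 0->13, 1->2, 2->5
match: 0->13, 1->16, 2->5
match: 0->13, 1->16, 2->17
match: 0->17, 1->2, 2->5
match: 0->17, 1->16, 2->5
count: 15
applicable_count: 0


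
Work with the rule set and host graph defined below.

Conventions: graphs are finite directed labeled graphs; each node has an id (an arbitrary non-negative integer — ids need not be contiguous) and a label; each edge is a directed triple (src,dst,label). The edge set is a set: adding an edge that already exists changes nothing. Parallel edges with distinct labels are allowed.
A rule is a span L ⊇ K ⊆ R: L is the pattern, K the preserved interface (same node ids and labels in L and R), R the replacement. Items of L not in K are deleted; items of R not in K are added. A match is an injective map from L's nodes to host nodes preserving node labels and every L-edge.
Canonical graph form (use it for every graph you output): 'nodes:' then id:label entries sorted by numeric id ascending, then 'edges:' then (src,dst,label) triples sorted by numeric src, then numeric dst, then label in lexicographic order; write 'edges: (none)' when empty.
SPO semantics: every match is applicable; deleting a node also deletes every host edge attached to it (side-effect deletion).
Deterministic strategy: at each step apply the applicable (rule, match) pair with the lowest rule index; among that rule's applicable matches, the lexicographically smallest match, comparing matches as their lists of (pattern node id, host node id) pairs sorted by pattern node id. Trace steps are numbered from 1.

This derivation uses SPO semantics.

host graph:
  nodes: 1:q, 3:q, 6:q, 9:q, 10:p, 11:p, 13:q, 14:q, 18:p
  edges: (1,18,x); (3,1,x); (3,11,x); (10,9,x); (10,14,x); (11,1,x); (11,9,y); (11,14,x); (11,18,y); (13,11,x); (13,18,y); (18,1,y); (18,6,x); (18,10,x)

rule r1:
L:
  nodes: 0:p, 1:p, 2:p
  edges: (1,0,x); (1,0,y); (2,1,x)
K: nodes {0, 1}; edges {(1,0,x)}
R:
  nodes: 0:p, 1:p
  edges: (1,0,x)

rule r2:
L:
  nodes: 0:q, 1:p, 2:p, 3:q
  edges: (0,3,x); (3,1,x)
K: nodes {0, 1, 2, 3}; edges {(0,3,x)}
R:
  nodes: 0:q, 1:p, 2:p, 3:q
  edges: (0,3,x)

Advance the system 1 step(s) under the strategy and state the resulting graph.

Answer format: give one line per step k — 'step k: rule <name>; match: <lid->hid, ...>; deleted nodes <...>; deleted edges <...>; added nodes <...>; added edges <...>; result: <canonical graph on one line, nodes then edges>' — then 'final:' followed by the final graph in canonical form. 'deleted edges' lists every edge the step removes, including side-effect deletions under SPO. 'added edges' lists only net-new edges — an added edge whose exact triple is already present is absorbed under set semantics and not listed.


step 1: rule r2; match: 0->3, 1->18, 2->10, 3->1; deleted nodes (none); deleted edges (1,18,x); added nodes (none); added edges (none); result: nodes: 1:q, 3:q, 6:q, 9:q, 10:p, 11:p, 13:q, 14:q, 18:p edges: (3,1,x); (3,11,x); (10,9,x); (10,14,x); (11,1,x); (11,9,y); (11,14,x); (11,18,y); (13,11,x); (13,18,y); (18,1,y); (18,6,x); (18,10,x)
final:
nodes: 1:q, 3:q, 6:q, 9:q, 10:p, 11:p, 13:q, 14:q, 18:p
edges: (3,1,x); (3,11,x); (10,9,x); (10,14,x); (11,1,x); (11,9,y); (11,14,x); (11,18,y); (13,11,x); (13,18,y); (18,1,y); (18,6,x); (18,10,x)


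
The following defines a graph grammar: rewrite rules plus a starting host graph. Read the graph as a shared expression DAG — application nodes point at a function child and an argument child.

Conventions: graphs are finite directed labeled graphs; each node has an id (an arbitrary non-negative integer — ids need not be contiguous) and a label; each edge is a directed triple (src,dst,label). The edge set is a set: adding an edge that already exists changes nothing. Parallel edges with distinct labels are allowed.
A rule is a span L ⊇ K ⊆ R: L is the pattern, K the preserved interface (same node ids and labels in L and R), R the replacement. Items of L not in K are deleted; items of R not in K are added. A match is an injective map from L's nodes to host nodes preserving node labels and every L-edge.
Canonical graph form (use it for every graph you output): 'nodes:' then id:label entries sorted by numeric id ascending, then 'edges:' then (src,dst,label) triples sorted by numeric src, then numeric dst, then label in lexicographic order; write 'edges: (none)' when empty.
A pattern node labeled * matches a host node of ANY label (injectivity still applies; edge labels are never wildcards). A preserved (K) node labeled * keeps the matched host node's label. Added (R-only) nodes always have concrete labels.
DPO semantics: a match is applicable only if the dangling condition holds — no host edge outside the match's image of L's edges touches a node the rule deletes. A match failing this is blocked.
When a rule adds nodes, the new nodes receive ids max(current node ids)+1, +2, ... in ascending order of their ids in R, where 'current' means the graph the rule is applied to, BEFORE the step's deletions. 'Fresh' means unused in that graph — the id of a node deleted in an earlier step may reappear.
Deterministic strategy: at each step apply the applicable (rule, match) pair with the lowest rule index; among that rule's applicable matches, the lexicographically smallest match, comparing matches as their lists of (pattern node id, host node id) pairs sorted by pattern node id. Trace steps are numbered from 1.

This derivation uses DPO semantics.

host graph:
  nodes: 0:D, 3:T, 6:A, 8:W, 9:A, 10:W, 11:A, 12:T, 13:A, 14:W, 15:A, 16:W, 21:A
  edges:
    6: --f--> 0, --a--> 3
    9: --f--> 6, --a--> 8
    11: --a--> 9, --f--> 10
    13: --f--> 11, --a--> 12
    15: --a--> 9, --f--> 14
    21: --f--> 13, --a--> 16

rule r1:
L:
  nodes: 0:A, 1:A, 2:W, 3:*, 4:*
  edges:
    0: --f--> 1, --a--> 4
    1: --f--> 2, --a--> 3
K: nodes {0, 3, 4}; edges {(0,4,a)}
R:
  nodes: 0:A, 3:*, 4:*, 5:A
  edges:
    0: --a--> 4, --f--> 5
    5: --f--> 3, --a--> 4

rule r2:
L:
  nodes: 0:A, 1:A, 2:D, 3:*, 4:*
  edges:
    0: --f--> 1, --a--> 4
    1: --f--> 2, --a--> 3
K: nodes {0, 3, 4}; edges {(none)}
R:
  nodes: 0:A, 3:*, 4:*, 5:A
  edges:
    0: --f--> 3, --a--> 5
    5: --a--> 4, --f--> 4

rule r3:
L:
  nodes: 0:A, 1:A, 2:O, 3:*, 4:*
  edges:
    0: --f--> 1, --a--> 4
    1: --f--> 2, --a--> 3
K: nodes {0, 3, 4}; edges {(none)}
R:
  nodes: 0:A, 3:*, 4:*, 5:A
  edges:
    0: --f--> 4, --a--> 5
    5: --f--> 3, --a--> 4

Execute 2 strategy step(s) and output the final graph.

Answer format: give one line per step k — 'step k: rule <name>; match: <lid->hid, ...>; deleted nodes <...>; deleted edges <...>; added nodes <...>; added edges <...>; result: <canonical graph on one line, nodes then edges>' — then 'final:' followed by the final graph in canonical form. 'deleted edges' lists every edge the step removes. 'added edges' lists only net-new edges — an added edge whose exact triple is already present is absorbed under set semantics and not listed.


step 1: rule r1; match: 0->13, 1->11, 2->10, 3->9, 4->12; deleted nodes 10, 11; deleted edges (11,9,a); (11,10,f); (13,11,f); added nodes 22; added edges (13,22,f); (22,9,f); (22,12,a); result: nodes: 0:D, 3:T, 6:A, 8:W, 9:A, 12:T, 13:A, 14:W, 15:A, 16:W, 21:A, 22:A edges: (6,0,f); (6,3,a); (9,6,f); (9,8,a); (13,12,a); (13,22,f); (15,9,a); (15,14,f); (21,13,f); (21,16,a); (22,9,f); (22,12,a)
step 2: rule r2; match: 0->9, 1->6, 2->0, 3->3, 4->8; deleted nodes 0, 6; deleted edges (6,0,f); (6,3,a); (9,6,f); (9,8,a); added nodes 23; added edges (9,3,f); (9,23,a); (23,8,a); (23,8,f); result: nodes: 3:T, 8:W, 9:A, 12:T, 13:A, 14:W, 15:A, 16:W, 21:A, 22:A, 23:A edges: (9,3,f); (9,23,a); (13,12,a); (13,22,f); (15,9,a); (15,14,f); (21,13,f); (21,16,a); (22,9,f); (22,12,a); (23,8,a); (23,8,f)
final:
nodes: 3:T, 8:W, 9:A, 12:T, 13:A, 14:W, 15:A, 16:W, 21:A, 22:A, 23:A
edges: (9,3,f); (9,23,a); (13,12,a); (13,22,f); (15,9,a); (15,14,f); (21,13,f); (21,16,a); (22,9,f); (22,12,a); (23,8,a); (23,8,f)


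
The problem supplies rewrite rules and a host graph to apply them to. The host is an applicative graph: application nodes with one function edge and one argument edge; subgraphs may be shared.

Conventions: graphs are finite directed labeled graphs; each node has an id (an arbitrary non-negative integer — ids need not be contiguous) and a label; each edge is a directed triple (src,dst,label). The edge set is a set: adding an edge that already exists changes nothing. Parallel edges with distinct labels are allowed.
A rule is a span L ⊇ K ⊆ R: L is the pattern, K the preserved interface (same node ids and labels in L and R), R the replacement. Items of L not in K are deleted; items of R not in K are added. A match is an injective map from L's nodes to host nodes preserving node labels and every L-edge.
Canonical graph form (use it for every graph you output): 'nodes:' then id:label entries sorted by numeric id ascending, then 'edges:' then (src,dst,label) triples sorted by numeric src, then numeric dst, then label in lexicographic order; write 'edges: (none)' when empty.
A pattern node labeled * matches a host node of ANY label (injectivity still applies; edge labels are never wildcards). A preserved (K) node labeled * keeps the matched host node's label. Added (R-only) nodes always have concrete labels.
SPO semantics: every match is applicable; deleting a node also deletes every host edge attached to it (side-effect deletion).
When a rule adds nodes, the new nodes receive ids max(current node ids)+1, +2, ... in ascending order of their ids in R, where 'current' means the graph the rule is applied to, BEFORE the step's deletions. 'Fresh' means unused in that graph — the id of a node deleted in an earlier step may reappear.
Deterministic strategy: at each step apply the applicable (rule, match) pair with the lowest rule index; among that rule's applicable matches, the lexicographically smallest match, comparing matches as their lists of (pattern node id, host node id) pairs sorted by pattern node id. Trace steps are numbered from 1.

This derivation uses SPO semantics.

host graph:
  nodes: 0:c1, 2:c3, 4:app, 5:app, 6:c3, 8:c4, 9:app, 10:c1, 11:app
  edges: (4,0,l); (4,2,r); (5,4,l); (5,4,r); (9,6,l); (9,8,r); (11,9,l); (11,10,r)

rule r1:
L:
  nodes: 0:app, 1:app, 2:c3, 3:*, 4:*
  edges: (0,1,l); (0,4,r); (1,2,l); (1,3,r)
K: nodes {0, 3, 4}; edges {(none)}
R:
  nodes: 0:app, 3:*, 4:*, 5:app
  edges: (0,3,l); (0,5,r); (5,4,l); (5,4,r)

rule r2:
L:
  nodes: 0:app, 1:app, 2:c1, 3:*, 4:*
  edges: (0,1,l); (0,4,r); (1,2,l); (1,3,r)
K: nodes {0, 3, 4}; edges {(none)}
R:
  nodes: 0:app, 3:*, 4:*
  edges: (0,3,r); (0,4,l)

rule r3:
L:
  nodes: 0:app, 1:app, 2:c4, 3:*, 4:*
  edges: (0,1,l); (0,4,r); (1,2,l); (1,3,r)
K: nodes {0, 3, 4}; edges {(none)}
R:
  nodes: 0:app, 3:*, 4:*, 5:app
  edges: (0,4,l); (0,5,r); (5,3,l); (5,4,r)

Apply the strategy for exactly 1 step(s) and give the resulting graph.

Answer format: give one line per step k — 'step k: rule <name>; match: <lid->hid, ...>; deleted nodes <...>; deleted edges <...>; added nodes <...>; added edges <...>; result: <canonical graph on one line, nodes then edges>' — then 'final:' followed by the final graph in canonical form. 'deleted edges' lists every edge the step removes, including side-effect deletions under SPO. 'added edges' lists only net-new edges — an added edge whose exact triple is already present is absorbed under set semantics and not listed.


step 1: rule r1; match: 0->11, 1->9, 2->6, 3->8, 4->10; deleted nodes 6, 9; deleted edges (9,6,l); (9,8,r); (11,9,l); (11,10,r); added nodes 12; added edges (11,8,l); (11,12,r); (12,10,l); (12,10,r); result: nodes: 0:c1, 2:c3, 4:app, 5:app, 8:c4, 10:c1, 11:app, 12:app edges: (4,0,l); (4,2,r); (5,4,l); (5,4,r); (11,8,l); (11,12,r); (12,10,l); (12,10,r)
final:
nodes: 0:c1, 2:c3, 4:app, 5:app, 8:c4, 10:c1, 11:app, 12:app
edges: (4,0,l); (4,2,r); (5,4,l); (5,4,r); (11,8,l); (11,12,r); (12,10,l); (12,10,r)


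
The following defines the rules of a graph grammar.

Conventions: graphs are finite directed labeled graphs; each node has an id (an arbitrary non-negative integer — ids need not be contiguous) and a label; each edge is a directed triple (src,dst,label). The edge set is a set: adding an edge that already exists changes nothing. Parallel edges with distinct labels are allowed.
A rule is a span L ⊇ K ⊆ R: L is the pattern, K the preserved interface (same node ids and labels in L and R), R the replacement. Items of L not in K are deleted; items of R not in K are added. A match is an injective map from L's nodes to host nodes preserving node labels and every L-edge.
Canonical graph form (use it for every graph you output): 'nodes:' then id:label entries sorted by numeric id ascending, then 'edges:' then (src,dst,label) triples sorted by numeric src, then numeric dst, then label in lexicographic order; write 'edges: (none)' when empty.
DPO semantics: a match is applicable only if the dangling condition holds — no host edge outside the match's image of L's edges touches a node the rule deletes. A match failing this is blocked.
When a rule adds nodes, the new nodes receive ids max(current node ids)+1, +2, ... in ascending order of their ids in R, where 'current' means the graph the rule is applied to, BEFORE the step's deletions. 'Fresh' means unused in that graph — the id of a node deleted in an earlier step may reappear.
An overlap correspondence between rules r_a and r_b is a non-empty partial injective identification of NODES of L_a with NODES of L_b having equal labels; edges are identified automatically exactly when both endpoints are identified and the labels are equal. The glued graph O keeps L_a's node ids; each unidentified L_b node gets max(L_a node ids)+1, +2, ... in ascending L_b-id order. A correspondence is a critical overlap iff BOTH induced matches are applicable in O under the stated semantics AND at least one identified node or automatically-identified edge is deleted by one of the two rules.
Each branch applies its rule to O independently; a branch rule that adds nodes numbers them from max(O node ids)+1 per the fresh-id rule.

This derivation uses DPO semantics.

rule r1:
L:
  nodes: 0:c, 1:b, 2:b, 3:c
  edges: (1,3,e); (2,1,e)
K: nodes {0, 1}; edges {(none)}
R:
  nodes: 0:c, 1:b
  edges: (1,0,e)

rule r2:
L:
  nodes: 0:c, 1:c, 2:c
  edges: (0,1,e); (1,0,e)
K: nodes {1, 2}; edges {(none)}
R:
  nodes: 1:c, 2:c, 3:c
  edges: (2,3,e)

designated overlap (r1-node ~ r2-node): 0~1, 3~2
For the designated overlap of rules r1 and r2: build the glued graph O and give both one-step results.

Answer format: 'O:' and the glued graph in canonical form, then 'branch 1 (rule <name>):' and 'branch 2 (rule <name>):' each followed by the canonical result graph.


O:
nodes: 0:c, 1:b, 2:b, 3:c, 4:c
edges: (0,4,e); (1,3,e); (2,1,e); (4,0,e)
branch 1 (rule r1):
nodes: 0:c, 1:b, 4:c
edges: (0,4,e); (1,0,e); (4,0,e)
branch 2 (rule r2):
nodes: 0:c, 1:b, 2:b, 3:c, 5:c
edges: (1,3,e); (2,1,e); (3,5,e)


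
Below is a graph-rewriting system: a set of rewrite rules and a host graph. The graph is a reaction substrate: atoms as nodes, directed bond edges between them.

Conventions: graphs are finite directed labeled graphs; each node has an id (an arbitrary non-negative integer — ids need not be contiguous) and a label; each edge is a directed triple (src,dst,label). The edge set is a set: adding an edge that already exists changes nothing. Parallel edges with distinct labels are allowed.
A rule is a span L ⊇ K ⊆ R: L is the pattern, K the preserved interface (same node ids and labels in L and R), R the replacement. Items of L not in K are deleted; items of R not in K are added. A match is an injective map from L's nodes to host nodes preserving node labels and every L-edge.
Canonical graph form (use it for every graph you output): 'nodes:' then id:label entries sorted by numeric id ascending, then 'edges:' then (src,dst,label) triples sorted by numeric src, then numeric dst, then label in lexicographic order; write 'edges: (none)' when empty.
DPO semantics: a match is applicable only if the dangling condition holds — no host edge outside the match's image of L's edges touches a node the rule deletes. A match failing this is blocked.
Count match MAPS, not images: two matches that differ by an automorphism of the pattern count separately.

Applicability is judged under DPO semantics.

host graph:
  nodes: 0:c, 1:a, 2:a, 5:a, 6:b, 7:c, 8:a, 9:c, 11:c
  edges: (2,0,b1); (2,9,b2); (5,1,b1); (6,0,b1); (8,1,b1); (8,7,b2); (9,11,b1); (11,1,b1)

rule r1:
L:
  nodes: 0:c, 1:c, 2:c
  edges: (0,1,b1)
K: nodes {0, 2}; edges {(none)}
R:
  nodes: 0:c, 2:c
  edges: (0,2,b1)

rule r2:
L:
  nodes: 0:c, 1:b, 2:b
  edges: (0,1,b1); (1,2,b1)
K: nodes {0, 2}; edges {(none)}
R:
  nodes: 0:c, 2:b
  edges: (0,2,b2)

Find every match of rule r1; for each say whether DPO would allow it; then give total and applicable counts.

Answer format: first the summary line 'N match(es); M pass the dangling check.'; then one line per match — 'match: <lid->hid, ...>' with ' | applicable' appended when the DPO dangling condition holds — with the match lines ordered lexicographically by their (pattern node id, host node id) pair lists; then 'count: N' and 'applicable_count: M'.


2 match(es); 0 pass the dangling check.
match: 0->9, 1->11, 2->0
match: 0->9, 1->11, 2->7
count: 2
applicable_count: 0


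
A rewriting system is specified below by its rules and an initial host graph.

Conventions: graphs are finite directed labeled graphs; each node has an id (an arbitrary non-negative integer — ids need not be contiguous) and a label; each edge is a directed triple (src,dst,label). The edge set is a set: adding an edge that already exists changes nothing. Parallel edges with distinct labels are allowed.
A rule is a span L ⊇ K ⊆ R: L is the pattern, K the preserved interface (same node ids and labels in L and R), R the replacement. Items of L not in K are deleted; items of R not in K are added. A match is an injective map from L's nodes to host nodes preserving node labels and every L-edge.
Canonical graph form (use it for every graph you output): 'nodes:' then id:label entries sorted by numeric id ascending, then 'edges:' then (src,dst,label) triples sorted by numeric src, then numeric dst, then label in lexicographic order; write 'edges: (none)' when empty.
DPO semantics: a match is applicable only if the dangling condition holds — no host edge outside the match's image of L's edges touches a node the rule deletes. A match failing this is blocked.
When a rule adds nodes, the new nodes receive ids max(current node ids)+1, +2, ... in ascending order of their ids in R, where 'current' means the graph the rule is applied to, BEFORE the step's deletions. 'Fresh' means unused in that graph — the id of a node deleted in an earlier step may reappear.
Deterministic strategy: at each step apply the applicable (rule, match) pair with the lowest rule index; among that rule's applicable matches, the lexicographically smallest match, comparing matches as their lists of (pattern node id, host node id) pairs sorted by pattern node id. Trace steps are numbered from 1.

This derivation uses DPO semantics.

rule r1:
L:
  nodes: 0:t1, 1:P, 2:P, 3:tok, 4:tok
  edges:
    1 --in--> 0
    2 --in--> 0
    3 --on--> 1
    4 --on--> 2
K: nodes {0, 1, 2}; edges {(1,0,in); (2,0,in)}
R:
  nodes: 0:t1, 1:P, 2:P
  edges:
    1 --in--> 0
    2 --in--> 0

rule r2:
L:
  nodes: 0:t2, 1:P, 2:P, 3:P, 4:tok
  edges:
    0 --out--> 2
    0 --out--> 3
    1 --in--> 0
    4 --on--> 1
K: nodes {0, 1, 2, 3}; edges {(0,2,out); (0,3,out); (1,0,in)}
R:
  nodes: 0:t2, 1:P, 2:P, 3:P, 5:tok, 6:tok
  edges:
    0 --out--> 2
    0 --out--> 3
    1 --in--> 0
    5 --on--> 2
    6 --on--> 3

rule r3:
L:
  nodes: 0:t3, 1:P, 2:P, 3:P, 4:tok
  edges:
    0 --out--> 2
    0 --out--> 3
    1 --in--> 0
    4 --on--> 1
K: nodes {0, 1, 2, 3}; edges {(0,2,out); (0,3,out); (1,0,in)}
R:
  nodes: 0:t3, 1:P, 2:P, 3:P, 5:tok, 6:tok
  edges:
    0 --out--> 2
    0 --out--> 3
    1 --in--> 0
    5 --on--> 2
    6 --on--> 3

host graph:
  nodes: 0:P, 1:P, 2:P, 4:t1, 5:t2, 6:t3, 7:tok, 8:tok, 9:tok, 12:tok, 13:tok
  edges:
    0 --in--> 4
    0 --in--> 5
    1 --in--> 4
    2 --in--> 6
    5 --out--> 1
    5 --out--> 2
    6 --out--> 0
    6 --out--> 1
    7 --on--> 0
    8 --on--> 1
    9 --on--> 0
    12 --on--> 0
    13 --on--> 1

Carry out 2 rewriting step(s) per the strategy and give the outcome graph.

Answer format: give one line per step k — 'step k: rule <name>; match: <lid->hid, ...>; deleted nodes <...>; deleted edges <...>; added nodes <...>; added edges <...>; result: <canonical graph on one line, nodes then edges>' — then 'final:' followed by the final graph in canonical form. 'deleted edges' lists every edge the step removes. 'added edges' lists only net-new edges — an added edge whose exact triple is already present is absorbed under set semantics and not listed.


step 1: rule r1; match: 0->4, 1->0, 2->1, 3->7, 4->8; deleted nodes 7, 8; deleted edges (7,0,on); (8,1,on); added nodes (none); added edges (none); result: nodes: 0:P, 1:P, 2:P, 4:t1, 5:t2, 6:t3, 9:tok, 12:tok, 13:tok edges: (0,4,in); (0,5,in); (1,4,in); (2,6,in); (5,1,out); (5,2,out); (6,0,out); (6,1,out); (9,0,on); (12,0,on); (13,1,on)
step 2: rule r1; match: 0->4, 1->0, 2->1, 3->9, 4->13; deleted nodes 9, 13; deleted edges (9,0,on); (13,1,on); added nodes (none); added edges (none); result: nodes: 0:P, 1:P, 2:P, 4:t1, 5:t2, 6:t3, 12:tok edges: (0,4,in); (0,5,in); (1,4,in); (2,6,in); (5,1,out); (5,2,out); (6,0,out); (6,1,out); (12,0,on)
final:
nodes: 0:P, 1:P, 2:P, 4:t1, 5:t2, 6:t3, 12:tok
edges: (0,4,in); (0,5,in); (1,4,in); (2,6,in); (5,1,out); (5,2,out); (6,0,out); (6,1,out); (12,0,on)


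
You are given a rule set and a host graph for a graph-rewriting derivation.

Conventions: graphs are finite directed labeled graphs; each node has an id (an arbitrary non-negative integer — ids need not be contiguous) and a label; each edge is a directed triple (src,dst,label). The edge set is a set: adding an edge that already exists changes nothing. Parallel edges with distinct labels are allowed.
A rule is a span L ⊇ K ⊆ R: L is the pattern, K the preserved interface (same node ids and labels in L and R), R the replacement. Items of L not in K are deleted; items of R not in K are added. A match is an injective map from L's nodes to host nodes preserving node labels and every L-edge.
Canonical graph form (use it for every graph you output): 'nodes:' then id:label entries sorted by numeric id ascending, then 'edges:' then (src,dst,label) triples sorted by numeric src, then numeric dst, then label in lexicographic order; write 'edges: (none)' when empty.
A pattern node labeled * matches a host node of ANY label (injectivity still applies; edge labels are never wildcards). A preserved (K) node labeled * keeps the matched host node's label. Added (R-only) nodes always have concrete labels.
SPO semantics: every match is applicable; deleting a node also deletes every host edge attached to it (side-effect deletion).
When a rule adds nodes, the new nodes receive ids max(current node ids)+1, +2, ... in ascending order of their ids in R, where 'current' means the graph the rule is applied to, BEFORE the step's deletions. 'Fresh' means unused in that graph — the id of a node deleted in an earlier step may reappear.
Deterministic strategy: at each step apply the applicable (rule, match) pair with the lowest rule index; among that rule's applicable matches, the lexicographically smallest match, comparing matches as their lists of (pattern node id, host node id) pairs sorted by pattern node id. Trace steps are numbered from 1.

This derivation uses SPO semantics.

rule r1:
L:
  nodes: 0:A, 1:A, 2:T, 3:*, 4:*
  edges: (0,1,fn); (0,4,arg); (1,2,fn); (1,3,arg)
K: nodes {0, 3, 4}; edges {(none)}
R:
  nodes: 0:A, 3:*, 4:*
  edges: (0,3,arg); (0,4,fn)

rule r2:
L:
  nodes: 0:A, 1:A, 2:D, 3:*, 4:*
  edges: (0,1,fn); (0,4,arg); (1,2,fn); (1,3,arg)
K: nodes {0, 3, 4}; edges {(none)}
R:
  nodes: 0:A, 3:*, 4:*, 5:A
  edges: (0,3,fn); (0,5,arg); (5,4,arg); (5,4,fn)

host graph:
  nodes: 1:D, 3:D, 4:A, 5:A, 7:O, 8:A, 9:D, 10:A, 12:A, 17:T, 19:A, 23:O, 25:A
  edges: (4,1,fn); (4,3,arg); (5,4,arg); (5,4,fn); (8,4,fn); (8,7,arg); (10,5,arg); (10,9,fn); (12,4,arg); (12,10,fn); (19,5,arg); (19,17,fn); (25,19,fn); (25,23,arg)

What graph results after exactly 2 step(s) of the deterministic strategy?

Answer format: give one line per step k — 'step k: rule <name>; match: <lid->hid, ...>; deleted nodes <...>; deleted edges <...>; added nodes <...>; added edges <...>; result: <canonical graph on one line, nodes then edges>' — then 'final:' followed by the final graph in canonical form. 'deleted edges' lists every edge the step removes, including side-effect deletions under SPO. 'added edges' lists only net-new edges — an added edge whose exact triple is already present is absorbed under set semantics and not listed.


step 1: rule r1; match: 0->25, 1->19, 2->17, 3->5, 4->23; deleted nodes 17, 19; deleted edges (19,5,arg); (19,17,fn); (25,19,fn); (25,23,arg); added nodes (none); added edges (25,5,arg); (25,23,fn); result: nodes: 1:D, 3:D, 4:A, 5:A, 7:O, 8:A, 9:D, 10:A, 12:A, 23:O, 25:A edges: (4,1,fn); (4,3,arg); (5,4,arg); (5,4,fn); (8,4,fn); (8,7,arg); (10,5,arg); (10,9,fn); (12,4,arg); (12,10,fn); (25,5,arg); (25,23,fn)
step 2: rule r2; match: 0->8, 1->4, 2->1, 3->3, 4->7; deleted nodes 1, 4; deleted edges (4,1,fn); (4,3,arg); (5,4,arg); (5,4,fn); (8,4,fn); (8,7,arg); (12,4,arg); added nodes 26; added edges (8,3,fn); (8,26,arg); (26,7,arg); (26,7,fn); result: nodes: 3:D, 5:A, 7:O, 8:A, 9:D, 10:A, 12:A, 23:O, 25:A, 26:A edges: (8,3,fn); (8,26,arg); (10,5,arg); (10,9,fn); (12,10,fn); (25,5,arg); (25,23,fn); (26,7,arg); (26,7,fn)
final:
nodes: 3:D, 5:A, 7:O, 8:A, 9:D, 10:A, 12:A, 23:O, 25:A, 26:A
edges: (8,3,fn); (8,26,arg); (10,5,arg); (10,9,fn); (12,10,fn); (25,5,arg); (25,23,fn); (26,7,arg); (26,7,fn)


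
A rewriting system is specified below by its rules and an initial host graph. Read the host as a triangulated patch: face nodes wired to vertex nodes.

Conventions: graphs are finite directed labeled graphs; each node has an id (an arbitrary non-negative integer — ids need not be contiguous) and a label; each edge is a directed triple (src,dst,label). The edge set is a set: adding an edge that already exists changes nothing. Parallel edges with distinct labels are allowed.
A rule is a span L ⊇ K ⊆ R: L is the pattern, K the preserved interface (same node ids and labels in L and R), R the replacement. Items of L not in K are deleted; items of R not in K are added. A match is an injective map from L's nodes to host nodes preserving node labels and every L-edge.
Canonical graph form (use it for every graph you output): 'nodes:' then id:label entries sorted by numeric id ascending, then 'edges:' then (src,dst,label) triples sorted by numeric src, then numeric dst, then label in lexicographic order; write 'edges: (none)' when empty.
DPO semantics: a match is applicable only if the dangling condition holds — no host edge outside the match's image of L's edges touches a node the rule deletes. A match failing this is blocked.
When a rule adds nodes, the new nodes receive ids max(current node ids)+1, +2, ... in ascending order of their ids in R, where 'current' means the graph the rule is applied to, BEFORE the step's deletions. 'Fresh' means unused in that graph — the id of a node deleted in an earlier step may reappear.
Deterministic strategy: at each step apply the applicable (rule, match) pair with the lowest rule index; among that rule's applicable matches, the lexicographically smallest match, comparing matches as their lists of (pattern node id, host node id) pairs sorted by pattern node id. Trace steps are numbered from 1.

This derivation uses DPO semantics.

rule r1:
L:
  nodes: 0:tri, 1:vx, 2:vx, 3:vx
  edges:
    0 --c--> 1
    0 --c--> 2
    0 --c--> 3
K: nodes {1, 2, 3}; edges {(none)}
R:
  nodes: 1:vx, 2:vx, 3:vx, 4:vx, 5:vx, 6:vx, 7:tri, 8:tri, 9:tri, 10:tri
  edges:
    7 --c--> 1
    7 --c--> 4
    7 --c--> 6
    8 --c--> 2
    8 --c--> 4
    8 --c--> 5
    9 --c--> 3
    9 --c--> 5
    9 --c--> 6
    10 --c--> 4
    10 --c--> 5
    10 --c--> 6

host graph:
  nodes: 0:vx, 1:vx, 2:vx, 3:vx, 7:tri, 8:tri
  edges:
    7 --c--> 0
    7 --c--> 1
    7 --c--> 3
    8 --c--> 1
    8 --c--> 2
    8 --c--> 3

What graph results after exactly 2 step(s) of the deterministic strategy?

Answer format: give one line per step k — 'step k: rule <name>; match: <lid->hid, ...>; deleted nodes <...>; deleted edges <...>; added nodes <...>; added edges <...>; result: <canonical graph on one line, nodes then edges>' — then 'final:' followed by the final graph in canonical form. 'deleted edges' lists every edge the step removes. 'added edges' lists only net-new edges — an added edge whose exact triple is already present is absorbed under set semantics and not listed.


step 1: rule r1; match: 0->7, 1->0, 2->1, 3->3; deleted nodes 7; deleted edges (7,0,c); (7,1,c); (7,3,c); added nodes 9, 10, 11, 12, 13, 14, 15; added edges (12,0,c); (12,9,c); (12,11,c); (13,1,c); (13,9,c); (13,10,c); (14,3,c); (14,10,c); (14,11,c); (15,9,c); (15,10,c); (15,11,c); result: nodes: 0:vx, 1:vx, 2:vx, 3:vx, 8:tri, 9:vx, 10:vx, 11:vx, 12:tri, 13:tri, 14:tri, 15:tri edges: (8,1,c); (8,2,c); (8,3,c); (12,0,c); (12,9,c); (12,11,c); (13,1,c); (13,9,c); (13,10,c); (14,3,c); (14,10,c); (14,11,c); (15,9,c); (15,10,c); (15,11,c)
step 2: rule r1; match: 0->8, 1->1, 2->2, 3->3; deleted nodes 8; deleted edges (8,1,c); (8,2,c); (8,3,c); added nodes 16, 17, 18, 19, 20, 21, 22; added edges (19,1,c); (19,16,c); (19,18,c); (20,2,c); (20,16,c); (20,17,c); (21,3,c); (21,17,c); (21,18,c); (22,16,c); (22,17,c); (22,18,c); result: nodes: 0:vx, 1:vx, 2:vx, 3:vx, 9:vx, 10:vx, 11:vx, 12:tri, 13:tri, 14:tri, 15:tri, 16:vx, 17:vx, 18:vx, 19:tri, 20:tri, 21:tri, 22:tri edges: (12,0,c); (12,9,c); (12,11,c); (13,1,c); (13,9,c); (13,10,c); (14,3,c); (14,10,c); (14,11,c); (15,9,c); (15,10,c); (15,11,c); (19,1,c); (19,16,c); (19,18,c); (20,2,c); (20,16,c); (20,17,c); (21,3,c); (21,17,c); (21,18,c); (22,16,c); (22,17,c); (22,18,c)
final:
nodes: 0:vx, 1:vx, 2:vx, 3:vx, 9:vx, 10:vx, 11:vx, 12:tri, 13:tri, 14:tri, 15:tri, 16:vx, 17:vx, 18:vx, 19:tri, 20:tri, 21:tri, 22:tri
edges: (12,0,c); (12,9,c); (12,11,c); (13,1,c); (13,9,c); (13,10,c); (14,3,c); (14,10,c); (14,11,c); (15,9,c); (15,10,c); (15,11,c); (19,1,c); (19,16,c); (19,18,c); (20,2,c); (20,16,c); (20,17,c); (21,3,c); (21,17,c); (21,18,c); (22,16,c); (22,17,c); (22,18,c)
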